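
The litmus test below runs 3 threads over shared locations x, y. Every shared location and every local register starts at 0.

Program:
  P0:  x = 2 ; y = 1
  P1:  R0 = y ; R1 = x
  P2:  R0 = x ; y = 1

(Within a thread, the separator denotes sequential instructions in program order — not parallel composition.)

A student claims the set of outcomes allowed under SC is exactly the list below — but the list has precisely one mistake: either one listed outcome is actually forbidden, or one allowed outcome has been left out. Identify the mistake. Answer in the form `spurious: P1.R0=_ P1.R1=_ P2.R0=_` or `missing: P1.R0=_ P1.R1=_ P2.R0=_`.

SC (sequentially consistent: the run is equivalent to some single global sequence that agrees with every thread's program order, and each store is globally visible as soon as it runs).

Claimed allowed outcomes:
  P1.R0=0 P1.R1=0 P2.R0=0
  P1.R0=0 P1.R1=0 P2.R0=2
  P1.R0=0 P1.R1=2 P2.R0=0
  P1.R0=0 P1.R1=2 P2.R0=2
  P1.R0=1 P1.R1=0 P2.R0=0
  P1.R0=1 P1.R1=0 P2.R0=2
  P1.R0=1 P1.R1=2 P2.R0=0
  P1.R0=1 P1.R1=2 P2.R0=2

outcome vector order: (P1.R0,P1.R1,P2.R0)
under SC → 0/0/0 0/0/2 0/2/0 0/2/2 1/0/0 1/2/0 1/2/2
claimed∖SC = {1/0/2}

spurious: P1.R0=1 P1.R1=0 P2.R0=2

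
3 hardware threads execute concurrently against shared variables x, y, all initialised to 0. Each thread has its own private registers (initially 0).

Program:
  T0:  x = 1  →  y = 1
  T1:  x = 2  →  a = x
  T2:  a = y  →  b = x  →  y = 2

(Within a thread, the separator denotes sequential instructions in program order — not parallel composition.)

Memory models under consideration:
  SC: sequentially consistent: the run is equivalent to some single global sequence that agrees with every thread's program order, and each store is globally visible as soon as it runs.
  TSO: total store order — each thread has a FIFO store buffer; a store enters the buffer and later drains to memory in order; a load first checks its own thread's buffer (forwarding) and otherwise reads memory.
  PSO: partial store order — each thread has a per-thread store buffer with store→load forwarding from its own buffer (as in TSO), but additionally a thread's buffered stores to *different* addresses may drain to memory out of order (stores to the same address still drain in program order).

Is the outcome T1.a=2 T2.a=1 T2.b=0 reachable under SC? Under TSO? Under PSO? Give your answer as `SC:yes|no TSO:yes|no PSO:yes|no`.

SC:no TSO:no PSO:yes

outcome vector order: (T1.a,T2.a,T2.b)
SC (9): <1 0 0>; <1 0 1>; <1 0 2>; <1 1 1>; <2 0 0>; <2 0 1>; <2 0 2>; <2 1 1>; <2 1 2>
TSO (9): <1 0 0>; <1 0 1>; <1 0 2>; <1 1 1>; <2 0 0>; <2 0 1>; <2 0 2>; <2 1 1>; <2 1 2>
PSO (12): <1 0 0>; <1 0 1>; <1 0 2>; <1 1 0>; <1 1 1>; <1 1 2>; <2 0 0>; <2 0 1>; <2 0 2>; <2 1 0>; <2 1 1>; <2 1 2>
target <2 1 0> ∈ {PSO}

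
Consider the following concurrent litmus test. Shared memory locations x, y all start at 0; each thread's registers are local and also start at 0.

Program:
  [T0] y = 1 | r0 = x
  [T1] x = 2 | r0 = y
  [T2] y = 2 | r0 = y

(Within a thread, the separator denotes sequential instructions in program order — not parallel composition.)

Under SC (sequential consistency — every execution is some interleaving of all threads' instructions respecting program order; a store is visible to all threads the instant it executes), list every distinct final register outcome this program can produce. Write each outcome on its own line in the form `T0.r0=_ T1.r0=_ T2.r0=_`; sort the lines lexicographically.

T0.r0=0 T1.r0=1 T2.r0=1
T0.r0=0 T1.r0=1 T2.r0=2
T0.r0=0 T1.r0=2 T2.r0=2
T0.r0=2 T1.r0=0 T2.r0=1
T0.r0=2 T1.r0=0 T2.r0=2
T0.r0=2 T1.r0=1 T2.r0=1
T0.r0=2 T1.r0=1 T2.r0=2
T0.r0=2 T1.r0=2 T2.r0=1
T0.r0=2 T1.r0=2 T2.r0=2

outcome vector order: (T0.r0,T1.r0,T2.r0)
|SC outcomes| = 9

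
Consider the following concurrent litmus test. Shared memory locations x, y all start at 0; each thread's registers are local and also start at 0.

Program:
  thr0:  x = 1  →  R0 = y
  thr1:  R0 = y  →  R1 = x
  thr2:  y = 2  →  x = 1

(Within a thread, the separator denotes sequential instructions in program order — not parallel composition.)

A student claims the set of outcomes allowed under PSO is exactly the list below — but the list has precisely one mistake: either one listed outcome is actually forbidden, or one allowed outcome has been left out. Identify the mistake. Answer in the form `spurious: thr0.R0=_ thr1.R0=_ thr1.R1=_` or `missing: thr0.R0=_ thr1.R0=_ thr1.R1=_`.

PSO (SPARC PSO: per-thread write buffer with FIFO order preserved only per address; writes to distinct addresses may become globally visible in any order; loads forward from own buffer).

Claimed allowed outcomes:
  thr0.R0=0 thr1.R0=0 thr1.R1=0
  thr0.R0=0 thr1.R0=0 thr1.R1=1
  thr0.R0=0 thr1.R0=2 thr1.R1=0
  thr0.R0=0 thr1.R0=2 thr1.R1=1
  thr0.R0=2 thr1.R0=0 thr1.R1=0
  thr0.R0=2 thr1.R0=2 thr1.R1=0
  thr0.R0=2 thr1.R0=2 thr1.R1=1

missing: thr0.R0=2 thr1.R0=0 thr1.R1=1

outcome vector order: (thr0.R0,thr1.R0,thr1.R1)
[PSO] allowed = {(0,0,0), (0,0,1), (0,2,0), (0,2,1), (2,0,0), (2,0,1), (2,2,0), (2,2,1)}
PSO∖claimed = {(2,0,1)}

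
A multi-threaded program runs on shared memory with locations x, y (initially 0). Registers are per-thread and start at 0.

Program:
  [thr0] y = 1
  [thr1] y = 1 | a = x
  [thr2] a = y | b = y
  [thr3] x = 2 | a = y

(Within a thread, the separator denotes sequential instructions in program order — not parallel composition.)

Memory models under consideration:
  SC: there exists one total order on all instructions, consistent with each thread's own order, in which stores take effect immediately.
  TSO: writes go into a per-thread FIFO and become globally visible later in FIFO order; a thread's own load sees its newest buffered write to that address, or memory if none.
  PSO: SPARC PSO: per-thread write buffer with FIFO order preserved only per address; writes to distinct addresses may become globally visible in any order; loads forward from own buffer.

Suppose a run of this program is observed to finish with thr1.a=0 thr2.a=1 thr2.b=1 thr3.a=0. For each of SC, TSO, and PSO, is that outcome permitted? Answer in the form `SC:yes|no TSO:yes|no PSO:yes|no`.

SC:no TSO:yes PSO:yes

outcome vector order: (thr1.a,thr2.a,thr2.b,thr3.a)
[SC] allowed = {(0,0,0,1), (0,0,1,1), (0,1,1,1), (2,0,0,0), (2,0,0,1), (2,0,1,0), (2,0,1,1), (2,1,1,0), (2,1,1,1)}
[TSO] allowed = {(0,0,0,0), (0,0,0,1), (0,0,1,0), (0,0,1,1), (0,1,1,0), (0,1,1,1), (2,0,0,0), (2,0,0,1), (2,0,1,0), (2,0,1,1), (2,1,1,0), (2,1,1,1)}
[PSO] allowed = {(0,0,0,0), (0,0,0,1), (0,0,1,0), (0,0,1,1), (0,1,1,0), (0,1,1,1), (2,0,0,0), (2,0,0,1), (2,0,1,0), (2,0,1,1), (2,1,1,0), (2,1,1,1)}
target (0,1,1,0) ∈ {TSO,PSO}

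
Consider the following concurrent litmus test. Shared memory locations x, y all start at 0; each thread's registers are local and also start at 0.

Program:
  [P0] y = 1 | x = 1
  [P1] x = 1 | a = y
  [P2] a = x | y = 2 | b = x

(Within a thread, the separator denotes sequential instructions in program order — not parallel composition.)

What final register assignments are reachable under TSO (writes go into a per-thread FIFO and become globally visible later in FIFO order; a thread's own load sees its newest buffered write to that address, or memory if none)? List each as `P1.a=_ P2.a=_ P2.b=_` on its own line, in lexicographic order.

outcome vector order: (P1.a,P2.a,P2.b)
|TSO outcomes| = 9

P1.a=0 P2.a=0 P2.b=0
P1.a=0 P2.a=0 P2.b=1
P1.a=0 P2.a=1 P2.b=1
P1.a=1 P2.a=0 P2.b=0
P1.a=1 P2.a=0 P2.b=1
P1.a=1 P2.a=1 P2.b=1
P1.a=2 P2.a=0 P2.b=0
P1.a=2 P2.a=0 P2.b=1
P1.a=2 P2.a=1 P2.b=1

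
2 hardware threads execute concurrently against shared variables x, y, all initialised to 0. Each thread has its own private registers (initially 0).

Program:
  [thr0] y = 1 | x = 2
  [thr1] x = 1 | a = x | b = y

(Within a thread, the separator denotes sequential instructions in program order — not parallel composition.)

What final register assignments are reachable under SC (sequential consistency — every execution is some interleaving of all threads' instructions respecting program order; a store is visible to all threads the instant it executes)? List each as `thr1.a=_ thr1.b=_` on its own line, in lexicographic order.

thr1.a=1 thr1.b=0
thr1.a=1 thr1.b=1
thr1.a=2 thr1.b=1

outcome vector order: (thr1.a,thr1.b)
|SC outcomes| = 3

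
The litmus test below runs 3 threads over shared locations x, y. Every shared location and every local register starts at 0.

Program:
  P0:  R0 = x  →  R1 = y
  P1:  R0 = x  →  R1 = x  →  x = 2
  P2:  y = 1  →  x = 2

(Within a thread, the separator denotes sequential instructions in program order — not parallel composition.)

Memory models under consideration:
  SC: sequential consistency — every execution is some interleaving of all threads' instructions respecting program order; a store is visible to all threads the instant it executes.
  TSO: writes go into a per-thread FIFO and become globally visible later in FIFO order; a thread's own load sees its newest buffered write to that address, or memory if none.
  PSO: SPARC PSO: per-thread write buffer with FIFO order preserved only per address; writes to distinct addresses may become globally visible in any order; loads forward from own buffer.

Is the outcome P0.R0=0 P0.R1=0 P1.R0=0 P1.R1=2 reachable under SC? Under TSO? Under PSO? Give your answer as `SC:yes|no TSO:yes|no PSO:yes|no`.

SC:yes TSO:yes PSO:yes

outcome vector order: (P0.R0,P0.R1,P1.R0,P1.R1)
under SC → (0,0,0,0) (0,0,0,2) (0,0,2,2) (0,1,0,0) (0,1,0,2) (0,1,2,2) (2,0,0,0) (2,1,0,0) (2,1,0,2) (2,1,2,2)
under TSO → (0,0,0,0) (0,0,0,2) (0,0,2,2) (0,1,0,0) (0,1,0,2) (0,1,2,2) (2,0,0,0) (2,1,0,0) (2,1,0,2) (2,1,2,2)
under PSO → (0,0,0,0) (0,0,0,2) (0,0,2,2) (0,1,0,0) (0,1,0,2) (0,1,2,2) (2,0,0,0) (2,0,0,2) (2,0,2,2) (2,1,0,0) (2,1,0,2) (2,1,2,2)
target (0,0,0,2) ∈ {SC,TSO,PSO}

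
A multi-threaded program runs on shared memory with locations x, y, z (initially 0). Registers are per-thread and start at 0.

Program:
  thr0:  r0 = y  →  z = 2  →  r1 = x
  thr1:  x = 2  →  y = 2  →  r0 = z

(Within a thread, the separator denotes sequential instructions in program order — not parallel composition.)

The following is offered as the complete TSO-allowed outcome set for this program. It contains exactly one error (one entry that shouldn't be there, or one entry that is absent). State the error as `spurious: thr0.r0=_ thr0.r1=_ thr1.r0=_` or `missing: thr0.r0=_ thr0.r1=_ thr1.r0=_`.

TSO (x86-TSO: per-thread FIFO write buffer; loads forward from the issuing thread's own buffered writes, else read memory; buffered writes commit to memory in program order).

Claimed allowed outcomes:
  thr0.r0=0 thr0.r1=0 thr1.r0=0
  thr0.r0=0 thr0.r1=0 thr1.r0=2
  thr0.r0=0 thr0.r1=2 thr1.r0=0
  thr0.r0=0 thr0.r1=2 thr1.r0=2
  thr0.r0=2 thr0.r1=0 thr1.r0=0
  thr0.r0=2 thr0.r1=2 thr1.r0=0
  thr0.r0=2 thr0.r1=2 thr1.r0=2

spurious: thr0.r0=2 thr0.r1=0 thr1.r0=0

outcome vector order: (thr0.r0,thr0.r1,thr1.r0)
TSO: 6 outcomes — {(0,0,0); (0,0,2); (0,2,0); (0,2,2); (2,2,0); (2,2,2)}
claimed∖TSO = {(2,0,0)}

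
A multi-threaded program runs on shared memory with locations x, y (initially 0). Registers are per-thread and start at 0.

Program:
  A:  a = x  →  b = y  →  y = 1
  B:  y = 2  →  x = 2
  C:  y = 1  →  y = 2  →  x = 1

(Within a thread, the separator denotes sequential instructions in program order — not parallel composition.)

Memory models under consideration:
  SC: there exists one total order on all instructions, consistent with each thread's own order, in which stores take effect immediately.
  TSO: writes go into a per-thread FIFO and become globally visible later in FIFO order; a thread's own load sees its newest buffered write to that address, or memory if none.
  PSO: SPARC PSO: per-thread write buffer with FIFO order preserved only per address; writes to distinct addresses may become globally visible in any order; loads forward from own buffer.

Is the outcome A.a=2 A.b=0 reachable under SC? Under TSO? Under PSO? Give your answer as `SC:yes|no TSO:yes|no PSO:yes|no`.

SC:no TSO:no PSO:yes

outcome vector order: (A.a,A.b)
SC (6): <0 0>; <0 1>; <0 2>; <1 2>; <2 1>; <2 2>
TSO (6): <0 0>; <0 1>; <0 2>; <1 2>; <2 1>; <2 2>
PSO (9): <0 0>; <0 1>; <0 2>; <1 0>; <1 1>; <1 2>; <2 0>; <2 1>; <2 2>
target <2 0> ∈ {PSO}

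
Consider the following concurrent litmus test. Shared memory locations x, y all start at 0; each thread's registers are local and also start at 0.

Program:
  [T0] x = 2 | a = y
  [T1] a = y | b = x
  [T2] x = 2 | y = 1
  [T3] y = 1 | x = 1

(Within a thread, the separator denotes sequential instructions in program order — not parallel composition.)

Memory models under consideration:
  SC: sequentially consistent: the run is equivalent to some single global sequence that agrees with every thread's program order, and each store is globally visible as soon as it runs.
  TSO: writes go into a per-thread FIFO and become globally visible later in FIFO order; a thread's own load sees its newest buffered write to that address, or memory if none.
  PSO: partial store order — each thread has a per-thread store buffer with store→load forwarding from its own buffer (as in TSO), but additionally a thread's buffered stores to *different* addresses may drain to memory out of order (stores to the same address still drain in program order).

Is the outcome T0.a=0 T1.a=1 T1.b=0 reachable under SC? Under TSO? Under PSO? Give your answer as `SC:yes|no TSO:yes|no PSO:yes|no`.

outcome vector order: (T0.a,T1.a,T1.b)
under SC → (0,0,0); (0,0,1); (0,0,2); (0,1,1); (0,1,2); (1,0,0); (1,0,1); (1,0,2); (1,1,0); (1,1,1); (1,1,2)
under TSO → (0,0,0); (0,0,1); (0,0,2); (0,1,0); (0,1,1); (0,1,2); (1,0,0); (1,0,1); (1,0,2); (1,1,0); (1,1,1); (1,1,2)
under PSO → (0,0,0); (0,0,1); (0,0,2); (0,1,0); (0,1,1); (0,1,2); (1,0,0); (1,0,1); (1,0,2); (1,1,0); (1,1,1); (1,1,2)
target (0,1,0) ∈ {TSO,PSO}

SC:no TSO:yes PSO:yes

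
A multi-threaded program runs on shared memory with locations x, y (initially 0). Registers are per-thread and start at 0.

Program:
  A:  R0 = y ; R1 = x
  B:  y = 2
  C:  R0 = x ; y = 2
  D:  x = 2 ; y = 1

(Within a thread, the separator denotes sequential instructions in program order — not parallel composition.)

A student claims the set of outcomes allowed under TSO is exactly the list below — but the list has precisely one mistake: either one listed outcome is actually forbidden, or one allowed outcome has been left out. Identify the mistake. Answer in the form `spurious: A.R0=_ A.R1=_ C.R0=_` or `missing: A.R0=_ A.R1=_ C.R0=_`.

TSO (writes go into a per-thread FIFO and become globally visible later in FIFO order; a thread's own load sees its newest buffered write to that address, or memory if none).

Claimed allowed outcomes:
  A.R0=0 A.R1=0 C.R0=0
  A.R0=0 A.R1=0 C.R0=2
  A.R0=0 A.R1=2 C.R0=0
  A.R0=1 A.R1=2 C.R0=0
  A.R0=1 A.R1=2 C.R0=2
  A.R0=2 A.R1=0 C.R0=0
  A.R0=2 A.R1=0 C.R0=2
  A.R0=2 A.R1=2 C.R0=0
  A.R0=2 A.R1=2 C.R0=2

missing: A.R0=0 A.R1=2 C.R0=2

outcome vector order: (A.R0,A.R1,C.R0)
TSO: 10 outcomes — {000 002 020 022 120 122 200 202 220 222}
TSO∖claimed = {022}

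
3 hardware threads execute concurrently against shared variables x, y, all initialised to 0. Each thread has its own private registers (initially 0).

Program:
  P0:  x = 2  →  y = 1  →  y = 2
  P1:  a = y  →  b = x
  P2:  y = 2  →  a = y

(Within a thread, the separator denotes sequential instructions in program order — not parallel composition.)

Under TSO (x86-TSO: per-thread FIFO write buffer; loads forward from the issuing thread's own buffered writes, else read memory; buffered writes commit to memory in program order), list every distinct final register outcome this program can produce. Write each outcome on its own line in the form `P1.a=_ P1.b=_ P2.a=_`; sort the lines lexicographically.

outcome vector order: (P1.a,P1.b,P2.a)
|TSO outcomes| = 10

P1.a=0 P1.b=0 P2.a=1
P1.a=0 P1.b=0 P2.a=2
P1.a=0 P1.b=2 P2.a=1
P1.a=0 P1.b=2 P2.a=2
P1.a=1 P1.b=2 P2.a=1
P1.a=1 P1.b=2 P2.a=2
P1.a=2 P1.b=0 P2.a=1
P1.a=2 P1.b=0 P2.a=2
P1.a=2 P1.b=2 P2.a=1
P1.a=2 P1.b=2 P2.a=2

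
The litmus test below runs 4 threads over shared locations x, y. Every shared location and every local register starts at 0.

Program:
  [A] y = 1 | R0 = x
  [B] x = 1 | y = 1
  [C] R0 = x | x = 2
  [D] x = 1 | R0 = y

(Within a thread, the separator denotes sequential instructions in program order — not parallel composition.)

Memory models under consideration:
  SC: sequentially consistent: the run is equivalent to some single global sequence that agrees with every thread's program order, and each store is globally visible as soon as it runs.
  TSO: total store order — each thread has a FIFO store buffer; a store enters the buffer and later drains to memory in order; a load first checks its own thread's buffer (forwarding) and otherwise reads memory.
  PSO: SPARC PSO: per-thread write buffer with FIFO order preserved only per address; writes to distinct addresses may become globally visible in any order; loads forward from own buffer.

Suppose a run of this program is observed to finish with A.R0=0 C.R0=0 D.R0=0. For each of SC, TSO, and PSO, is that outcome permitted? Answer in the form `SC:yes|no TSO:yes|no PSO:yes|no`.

SC:no TSO:yes PSO:yes

outcome vector order: (A.R0,C.R0,D.R0)
under SC → (0,0,1), (0,1,1), (1,0,0), (1,0,1), (1,1,0), (1,1,1), (2,0,0), (2,0,1), (2,1,0), (2,1,1)
under TSO → (0,0,0), (0,0,1), (0,1,0), (0,1,1), (1,0,0), (1,0,1), (1,1,0), (1,1,1), (2,0,0), (2,0,1), (2,1,0), (2,1,1)
under PSO → (0,0,0), (0,0,1), (0,1,0), (0,1,1), (1,0,0), (1,0,1), (1,1,0), (1,1,1), (2,0,0), (2,0,1), (2,1,0), (2,1,1)
target (0,0,0) ∈ {TSO,PSO}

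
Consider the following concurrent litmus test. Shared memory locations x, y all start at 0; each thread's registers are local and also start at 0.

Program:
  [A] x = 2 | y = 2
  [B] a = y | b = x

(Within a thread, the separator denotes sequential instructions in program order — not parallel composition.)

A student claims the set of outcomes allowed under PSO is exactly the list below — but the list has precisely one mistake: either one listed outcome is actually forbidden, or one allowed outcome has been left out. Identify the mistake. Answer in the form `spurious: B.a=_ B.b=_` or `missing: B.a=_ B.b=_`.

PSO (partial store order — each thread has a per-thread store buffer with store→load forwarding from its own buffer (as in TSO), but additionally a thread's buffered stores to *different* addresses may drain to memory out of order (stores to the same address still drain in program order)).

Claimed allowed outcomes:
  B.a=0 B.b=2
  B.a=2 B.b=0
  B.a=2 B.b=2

missing: B.a=0 B.b=0

outcome vector order: (B.a,B.b)
PSO: 4 outcomes — {<0 0> <0 2> <2 0> <2 2>}
PSO∖claimed = {<0 0>}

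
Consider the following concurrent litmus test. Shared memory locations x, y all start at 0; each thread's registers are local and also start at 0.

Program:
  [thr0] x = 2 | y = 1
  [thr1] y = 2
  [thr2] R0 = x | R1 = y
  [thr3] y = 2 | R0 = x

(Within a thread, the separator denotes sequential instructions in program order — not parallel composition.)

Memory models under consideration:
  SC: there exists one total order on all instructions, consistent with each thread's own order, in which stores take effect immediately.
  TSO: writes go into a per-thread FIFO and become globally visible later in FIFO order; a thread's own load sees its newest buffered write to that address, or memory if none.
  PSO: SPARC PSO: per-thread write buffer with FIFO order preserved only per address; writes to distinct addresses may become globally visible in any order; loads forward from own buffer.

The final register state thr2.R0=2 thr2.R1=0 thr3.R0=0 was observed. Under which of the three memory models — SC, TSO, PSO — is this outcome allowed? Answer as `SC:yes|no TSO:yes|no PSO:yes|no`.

outcome vector order: (thr2.R0,thr2.R1,thr3.R0)
[SC] allowed = {(0,0,0); (0,0,2); (0,1,0); (0,1,2); (0,2,0); (0,2,2); (2,0,2); (2,1,0); (2,1,2); (2,2,0); (2,2,2)}
[TSO] allowed = {(0,0,0); (0,0,2); (0,1,0); (0,1,2); (0,2,0); (0,2,2); (2,0,0); (2,0,2); (2,1,0); (2,1,2); (2,2,0); (2,2,2)}
[PSO] allowed = {(0,0,0); (0,0,2); (0,1,0); (0,1,2); (0,2,0); (0,2,2); (2,0,0); (2,0,2); (2,1,0); (2,1,2); (2,2,0); (2,2,2)}
target (2,0,0) ∈ {TSO,PSO}

SC:no TSO:yes PSO:yes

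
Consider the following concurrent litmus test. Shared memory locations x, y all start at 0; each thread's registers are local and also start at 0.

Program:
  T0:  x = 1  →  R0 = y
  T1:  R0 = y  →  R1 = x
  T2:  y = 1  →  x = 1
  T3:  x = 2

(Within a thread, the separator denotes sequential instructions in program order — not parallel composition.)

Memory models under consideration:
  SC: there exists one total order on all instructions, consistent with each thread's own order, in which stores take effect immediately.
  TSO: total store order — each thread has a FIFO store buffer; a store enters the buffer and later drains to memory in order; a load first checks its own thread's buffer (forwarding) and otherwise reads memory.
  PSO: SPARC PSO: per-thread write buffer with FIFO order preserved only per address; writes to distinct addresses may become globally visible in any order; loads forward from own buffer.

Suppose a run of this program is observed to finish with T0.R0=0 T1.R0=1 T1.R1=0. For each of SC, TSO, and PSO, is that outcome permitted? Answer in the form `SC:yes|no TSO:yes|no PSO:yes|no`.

outcome vector order: (T0.R0,T1.R0,T1.R1)
SC: 11 outcomes — {000; 001; 002; 011; 012; 100; 101; 102; 110; 111; 112}
TSO: 12 outcomes — {000; 001; 002; 010; 011; 012; 100; 101; 102; 110; 111; 112}
PSO: 12 outcomes — {000; 001; 002; 010; 011; 012; 100; 101; 102; 110; 111; 112}
target 010 ∈ {TSO,PSO}

SC:no TSO:yes PSO:yes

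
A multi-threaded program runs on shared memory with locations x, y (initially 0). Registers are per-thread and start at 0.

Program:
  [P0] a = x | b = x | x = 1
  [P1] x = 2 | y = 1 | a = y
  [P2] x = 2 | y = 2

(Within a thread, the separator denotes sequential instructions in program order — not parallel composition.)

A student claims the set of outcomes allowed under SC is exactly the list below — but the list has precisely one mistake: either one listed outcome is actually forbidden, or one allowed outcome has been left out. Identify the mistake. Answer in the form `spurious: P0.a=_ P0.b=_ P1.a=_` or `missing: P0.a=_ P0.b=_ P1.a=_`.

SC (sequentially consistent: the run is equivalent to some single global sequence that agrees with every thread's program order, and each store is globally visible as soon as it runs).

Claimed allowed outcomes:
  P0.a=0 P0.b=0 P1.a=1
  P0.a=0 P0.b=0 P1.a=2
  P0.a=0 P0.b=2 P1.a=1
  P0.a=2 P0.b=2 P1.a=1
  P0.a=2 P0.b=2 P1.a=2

missing: P0.a=0 P0.b=2 P1.a=2

outcome vector order: (P0.a,P0.b,P1.a)
[SC] allowed = {(0,0,1); (0,0,2); (0,2,1); (0,2,2); (2,2,1); (2,2,2)}
SC∖claimed = {(0,2,2)}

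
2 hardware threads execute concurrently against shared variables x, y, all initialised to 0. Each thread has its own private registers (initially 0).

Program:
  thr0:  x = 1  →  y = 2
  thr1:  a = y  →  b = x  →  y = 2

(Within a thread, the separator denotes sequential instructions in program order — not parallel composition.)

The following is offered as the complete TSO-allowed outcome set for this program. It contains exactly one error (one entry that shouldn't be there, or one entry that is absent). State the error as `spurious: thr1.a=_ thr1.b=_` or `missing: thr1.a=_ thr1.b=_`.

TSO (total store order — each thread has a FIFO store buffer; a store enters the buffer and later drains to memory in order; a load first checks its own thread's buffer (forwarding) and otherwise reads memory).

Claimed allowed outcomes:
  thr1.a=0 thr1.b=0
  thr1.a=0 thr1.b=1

outcome vector order: (thr1.a,thr1.b)
TSO: 3 outcomes — {00; 01; 21}
TSO∖claimed = {21}

missing: thr1.a=2 thr1.b=1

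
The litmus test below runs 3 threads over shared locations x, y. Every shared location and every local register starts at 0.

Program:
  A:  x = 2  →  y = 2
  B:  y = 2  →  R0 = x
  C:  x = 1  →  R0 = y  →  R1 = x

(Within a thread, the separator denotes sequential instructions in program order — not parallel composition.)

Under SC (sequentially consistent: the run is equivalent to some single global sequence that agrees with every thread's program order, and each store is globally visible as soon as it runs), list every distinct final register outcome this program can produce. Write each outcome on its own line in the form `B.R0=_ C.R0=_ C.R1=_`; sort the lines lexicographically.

B.R0=0 C.R0=2 C.R1=1
B.R0=0 C.R0=2 C.R1=2
B.R0=1 C.R0=0 C.R1=1
B.R0=1 C.R0=0 C.R1=2
B.R0=1 C.R0=2 C.R1=1
B.R0=1 C.R0=2 C.R1=2
B.R0=2 C.R0=0 C.R1=1
B.R0=2 C.R0=0 C.R1=2
B.R0=2 C.R0=2 C.R1=1
B.R0=2 C.R0=2 C.R1=2

outcome vector order: (B.R0,C.R0,C.R1)
|SC outcomes| = 10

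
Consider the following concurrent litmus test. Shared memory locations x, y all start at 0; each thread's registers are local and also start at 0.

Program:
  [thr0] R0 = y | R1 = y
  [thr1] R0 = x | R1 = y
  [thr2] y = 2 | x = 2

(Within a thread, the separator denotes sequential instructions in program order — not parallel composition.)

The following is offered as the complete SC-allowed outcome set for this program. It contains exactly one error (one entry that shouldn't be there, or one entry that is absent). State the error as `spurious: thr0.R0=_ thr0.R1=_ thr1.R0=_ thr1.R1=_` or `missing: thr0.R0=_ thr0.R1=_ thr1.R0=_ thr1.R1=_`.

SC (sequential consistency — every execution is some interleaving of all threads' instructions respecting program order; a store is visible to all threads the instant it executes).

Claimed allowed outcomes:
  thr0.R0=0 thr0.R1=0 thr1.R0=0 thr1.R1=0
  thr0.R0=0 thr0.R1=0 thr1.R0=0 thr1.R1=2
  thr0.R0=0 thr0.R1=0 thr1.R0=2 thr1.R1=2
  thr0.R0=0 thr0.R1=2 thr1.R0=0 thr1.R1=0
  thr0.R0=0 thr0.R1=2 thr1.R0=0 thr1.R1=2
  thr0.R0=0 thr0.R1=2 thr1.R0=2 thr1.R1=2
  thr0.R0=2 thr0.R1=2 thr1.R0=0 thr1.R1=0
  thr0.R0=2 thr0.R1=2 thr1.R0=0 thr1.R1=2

missing: thr0.R0=2 thr0.R1=2 thr1.R0=2 thr1.R1=2

outcome vector order: (thr0.R0,thr0.R1,thr1.R0,thr1.R1)
SC: 9 outcomes — {(0,0,0,0), (0,0,0,2), (0,0,2,2), (0,2,0,0), (0,2,0,2), (0,2,2,2), (2,2,0,0), (2,2,0,2), (2,2,2,2)}
SC∖claimed = {(2,2,2,2)}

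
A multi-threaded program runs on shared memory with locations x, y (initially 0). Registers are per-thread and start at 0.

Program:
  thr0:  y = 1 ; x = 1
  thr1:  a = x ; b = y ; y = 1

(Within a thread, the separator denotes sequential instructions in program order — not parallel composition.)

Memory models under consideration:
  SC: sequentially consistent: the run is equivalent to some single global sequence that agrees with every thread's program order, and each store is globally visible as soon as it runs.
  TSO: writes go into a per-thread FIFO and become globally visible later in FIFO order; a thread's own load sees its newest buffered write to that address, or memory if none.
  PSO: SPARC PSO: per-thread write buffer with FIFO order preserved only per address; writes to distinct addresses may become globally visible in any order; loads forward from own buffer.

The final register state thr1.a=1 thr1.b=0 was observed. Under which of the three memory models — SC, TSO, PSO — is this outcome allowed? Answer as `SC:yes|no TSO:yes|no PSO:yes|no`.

SC:no TSO:no PSO:yes

outcome vector order: (thr1.a,thr1.b)
[SC] allowed = {(0,0) (0,1) (1,1)}
[TSO] allowed = {(0,0) (0,1) (1,1)}
[PSO] allowed = {(0,0) (0,1) (1,0) (1,1)}
target (1,0) ∈ {PSO}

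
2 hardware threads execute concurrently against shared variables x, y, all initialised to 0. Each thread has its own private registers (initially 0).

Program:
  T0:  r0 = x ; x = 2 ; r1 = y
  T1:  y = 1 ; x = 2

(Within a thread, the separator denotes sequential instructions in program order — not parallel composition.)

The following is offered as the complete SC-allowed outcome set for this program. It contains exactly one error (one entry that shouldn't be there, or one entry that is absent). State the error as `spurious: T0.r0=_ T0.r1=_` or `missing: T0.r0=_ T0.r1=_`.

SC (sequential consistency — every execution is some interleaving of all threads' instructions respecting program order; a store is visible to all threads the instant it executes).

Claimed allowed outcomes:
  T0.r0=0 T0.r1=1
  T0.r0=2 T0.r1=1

missing: T0.r0=0 T0.r1=0

outcome vector order: (T0.r0,T0.r1)
SC (3): (0,0); (0,1); (2,1)
SC∖claimed = {(0,0)}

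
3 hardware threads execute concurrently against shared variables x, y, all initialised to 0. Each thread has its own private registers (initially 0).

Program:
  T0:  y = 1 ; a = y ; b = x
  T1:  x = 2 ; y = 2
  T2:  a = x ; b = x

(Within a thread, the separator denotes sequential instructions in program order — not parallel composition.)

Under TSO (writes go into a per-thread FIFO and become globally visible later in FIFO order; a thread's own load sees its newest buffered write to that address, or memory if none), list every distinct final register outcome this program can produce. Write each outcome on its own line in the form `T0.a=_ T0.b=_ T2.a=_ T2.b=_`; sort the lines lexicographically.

T0.a=1 T0.b=0 T2.a=0 T2.b=0
T0.a=1 T0.b=0 T2.a=0 T2.b=2
T0.a=1 T0.b=0 T2.a=2 T2.b=2
T0.a=1 T0.b=2 T2.a=0 T2.b=0
T0.a=1 T0.b=2 T2.a=0 T2.b=2
T0.a=1 T0.b=2 T2.a=2 T2.b=2
T0.a=2 T0.b=2 T2.a=0 T2.b=0
T0.a=2 T0.b=2 T2.a=0 T2.b=2
T0.a=2 T0.b=2 T2.a=2 T2.b=2

outcome vector order: (T0.a,T0.b,T2.a,T2.b)
|TSO outcomes| = 9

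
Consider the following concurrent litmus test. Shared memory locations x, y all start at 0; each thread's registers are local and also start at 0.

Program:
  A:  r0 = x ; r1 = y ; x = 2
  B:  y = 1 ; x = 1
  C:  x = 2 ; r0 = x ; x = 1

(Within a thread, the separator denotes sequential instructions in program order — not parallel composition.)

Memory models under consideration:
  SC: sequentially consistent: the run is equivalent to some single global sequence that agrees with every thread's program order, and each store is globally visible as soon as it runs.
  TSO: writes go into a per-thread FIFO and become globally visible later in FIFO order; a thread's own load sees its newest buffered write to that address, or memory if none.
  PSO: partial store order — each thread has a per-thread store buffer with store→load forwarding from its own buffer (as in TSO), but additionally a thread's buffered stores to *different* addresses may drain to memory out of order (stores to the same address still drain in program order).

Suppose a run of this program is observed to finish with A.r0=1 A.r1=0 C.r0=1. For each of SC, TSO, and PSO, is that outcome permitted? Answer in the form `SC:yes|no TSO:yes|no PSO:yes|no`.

outcome vector order: (A.r0,A.r1,C.r0)
SC: 11 outcomes — {<0 0 1> <0 0 2> <0 1 1> <0 1 2> <1 0 2> <1 1 1> <1 1 2> <2 0 1> <2 0 2> <2 1 1> <2 1 2>}
TSO: 11 outcomes — {<0 0 1> <0 0 2> <0 1 1> <0 1 2> <1 0 2> <1 1 1> <1 1 2> <2 0 1> <2 0 2> <2 1 1> <2 1 2>}
PSO: 12 outcomes — {<0 0 1> <0 0 2> <0 1 1> <0 1 2> <1 0 1> <1 0 2> <1 1 1> <1 1 2> <2 0 1> <2 0 2> <2 1 1> <2 1 2>}
target <1 0 1> ∈ {PSO}

SC:no TSO:no PSO:yes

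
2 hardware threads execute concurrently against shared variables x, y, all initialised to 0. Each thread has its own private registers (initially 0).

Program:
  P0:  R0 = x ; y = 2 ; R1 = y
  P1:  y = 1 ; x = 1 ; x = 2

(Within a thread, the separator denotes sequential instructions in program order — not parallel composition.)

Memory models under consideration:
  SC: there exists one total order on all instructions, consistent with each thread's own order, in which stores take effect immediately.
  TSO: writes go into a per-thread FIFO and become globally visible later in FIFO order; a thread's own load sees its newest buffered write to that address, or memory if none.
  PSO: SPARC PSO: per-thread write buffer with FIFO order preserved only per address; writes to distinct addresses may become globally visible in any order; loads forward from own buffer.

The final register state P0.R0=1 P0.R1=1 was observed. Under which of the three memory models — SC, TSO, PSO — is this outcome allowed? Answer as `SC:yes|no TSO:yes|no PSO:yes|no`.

outcome vector order: (P0.R0,P0.R1)
[SC] allowed = {<0 1>; <0 2>; <1 2>; <2 2>}
[TSO] allowed = {<0 1>; <0 2>; <1 2>; <2 2>}
[PSO] allowed = {<0 1>; <0 2>; <1 1>; <1 2>; <2 1>; <2 2>}
target <1 1> ∈ {PSO}

SC:no TSO:no PSO:yes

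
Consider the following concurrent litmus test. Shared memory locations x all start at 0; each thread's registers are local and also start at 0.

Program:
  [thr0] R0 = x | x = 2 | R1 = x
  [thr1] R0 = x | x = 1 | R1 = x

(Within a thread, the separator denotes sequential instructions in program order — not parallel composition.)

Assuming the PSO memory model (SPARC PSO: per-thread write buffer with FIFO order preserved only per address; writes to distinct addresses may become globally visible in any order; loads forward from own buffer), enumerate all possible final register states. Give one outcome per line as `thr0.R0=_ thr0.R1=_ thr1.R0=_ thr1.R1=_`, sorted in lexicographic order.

outcome vector order: (thr0.R0,thr0.R1,thr1.R0,thr1.R1)
|PSO outcomes| = 7

thr0.R0=0 thr0.R1=1 thr1.R0=0 thr1.R1=1
thr0.R0=0 thr0.R1=1 thr1.R0=2 thr1.R1=1
thr0.R0=0 thr0.R1=2 thr1.R0=0 thr1.R1=1
thr0.R0=0 thr0.R1=2 thr1.R0=0 thr1.R1=2
thr0.R0=0 thr0.R1=2 thr1.R0=2 thr1.R1=1
thr0.R0=1 thr0.R1=2 thr1.R0=0 thr1.R1=1
thr0.R0=1 thr0.R1=2 thr1.R0=0 thr1.R1=2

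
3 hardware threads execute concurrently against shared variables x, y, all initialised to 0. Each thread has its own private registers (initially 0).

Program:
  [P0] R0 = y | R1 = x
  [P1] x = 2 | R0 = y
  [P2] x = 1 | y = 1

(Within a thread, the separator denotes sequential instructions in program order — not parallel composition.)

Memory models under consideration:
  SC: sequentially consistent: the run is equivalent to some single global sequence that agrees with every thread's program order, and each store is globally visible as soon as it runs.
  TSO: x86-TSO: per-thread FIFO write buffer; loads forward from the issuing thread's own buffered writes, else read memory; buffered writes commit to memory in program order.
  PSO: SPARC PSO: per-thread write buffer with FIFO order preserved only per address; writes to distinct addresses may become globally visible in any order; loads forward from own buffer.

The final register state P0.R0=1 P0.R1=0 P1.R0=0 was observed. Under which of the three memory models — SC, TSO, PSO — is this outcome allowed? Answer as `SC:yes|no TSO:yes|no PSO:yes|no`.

outcome vector order: (P0.R0,P0.R1,P1.R0)
[SC] allowed = {0/0/0 0/0/1 0/1/0 0/1/1 0/2/0 0/2/1 1/1/0 1/1/1 1/2/0 1/2/1}
[TSO] allowed = {0/0/0 0/0/1 0/1/0 0/1/1 0/2/0 0/2/1 1/1/0 1/1/1 1/2/0 1/2/1}
[PSO] allowed = {0/0/0 0/0/1 0/1/0 0/1/1 0/2/0 0/2/1 1/0/0 1/0/1 1/1/0 1/1/1 1/2/0 1/2/1}
target 1/0/0 ∈ {PSO}

SC:no TSO:no PSO:yes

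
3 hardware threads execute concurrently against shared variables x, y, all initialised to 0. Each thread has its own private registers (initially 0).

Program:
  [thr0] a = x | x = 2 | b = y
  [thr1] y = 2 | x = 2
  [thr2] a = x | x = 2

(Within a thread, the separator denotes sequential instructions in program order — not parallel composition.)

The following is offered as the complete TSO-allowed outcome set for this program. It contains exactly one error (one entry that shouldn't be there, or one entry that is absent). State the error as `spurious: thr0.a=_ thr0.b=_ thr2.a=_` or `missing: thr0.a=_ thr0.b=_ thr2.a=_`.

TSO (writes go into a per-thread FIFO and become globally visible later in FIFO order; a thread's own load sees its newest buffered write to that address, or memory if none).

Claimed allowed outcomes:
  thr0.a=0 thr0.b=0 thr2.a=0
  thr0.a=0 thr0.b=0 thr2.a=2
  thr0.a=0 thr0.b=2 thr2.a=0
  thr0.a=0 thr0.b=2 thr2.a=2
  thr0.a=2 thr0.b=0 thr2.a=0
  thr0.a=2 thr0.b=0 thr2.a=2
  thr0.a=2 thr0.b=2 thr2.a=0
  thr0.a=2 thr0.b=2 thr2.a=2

spurious: thr0.a=2 thr0.b=0 thr2.a=2

outcome vector order: (thr0.a,thr0.b,thr2.a)
[TSO] allowed = {000, 002, 020, 022, 200, 220, 222}
claimed∖TSO = {202}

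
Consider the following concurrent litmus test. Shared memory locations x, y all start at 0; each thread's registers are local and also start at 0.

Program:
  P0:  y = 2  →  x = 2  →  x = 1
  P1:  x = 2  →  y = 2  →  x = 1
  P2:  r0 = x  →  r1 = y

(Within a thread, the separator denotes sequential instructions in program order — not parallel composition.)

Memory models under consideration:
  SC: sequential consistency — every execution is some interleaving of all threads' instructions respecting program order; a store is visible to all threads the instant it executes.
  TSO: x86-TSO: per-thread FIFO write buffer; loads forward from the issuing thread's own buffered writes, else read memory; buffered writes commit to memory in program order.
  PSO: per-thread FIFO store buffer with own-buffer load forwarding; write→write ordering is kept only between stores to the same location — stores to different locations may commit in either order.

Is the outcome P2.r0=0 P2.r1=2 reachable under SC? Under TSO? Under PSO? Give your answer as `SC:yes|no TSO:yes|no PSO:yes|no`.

outcome vector order: (P2.r0,P2.r1)
under SC → 0/0 0/2 1/2 2/0 2/2
under TSO → 0/0 0/2 1/2 2/0 2/2
under PSO → 0/0 0/2 1/0 1/2 2/0 2/2
target 0/2 ∈ {SC,TSO,PSO}

SC:yes TSO:yes PSO:yes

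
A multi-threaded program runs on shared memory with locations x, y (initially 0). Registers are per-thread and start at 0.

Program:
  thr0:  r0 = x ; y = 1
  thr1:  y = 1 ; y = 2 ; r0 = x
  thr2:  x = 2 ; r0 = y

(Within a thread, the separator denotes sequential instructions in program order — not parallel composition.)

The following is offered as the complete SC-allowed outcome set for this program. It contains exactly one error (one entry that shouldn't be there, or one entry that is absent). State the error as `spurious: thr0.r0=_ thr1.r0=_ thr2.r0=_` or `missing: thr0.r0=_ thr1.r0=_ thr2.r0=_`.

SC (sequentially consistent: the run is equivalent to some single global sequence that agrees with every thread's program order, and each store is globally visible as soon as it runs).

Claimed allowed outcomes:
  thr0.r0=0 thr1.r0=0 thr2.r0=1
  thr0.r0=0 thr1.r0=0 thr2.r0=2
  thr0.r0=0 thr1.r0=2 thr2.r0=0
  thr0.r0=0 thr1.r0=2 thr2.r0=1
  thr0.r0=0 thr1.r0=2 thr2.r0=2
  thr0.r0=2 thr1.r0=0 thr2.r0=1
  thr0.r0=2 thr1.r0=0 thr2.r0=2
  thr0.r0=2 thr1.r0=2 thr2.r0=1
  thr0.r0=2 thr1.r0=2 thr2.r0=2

outcome vector order: (thr0.r0,thr1.r0,thr2.r0)
SC: 10 outcomes — {001, 002, 020, 021, 022, 201, 202, 220, 221, 222}
SC∖claimed = {220}

missing: thr0.r0=2 thr1.r0=2 thr2.r0=0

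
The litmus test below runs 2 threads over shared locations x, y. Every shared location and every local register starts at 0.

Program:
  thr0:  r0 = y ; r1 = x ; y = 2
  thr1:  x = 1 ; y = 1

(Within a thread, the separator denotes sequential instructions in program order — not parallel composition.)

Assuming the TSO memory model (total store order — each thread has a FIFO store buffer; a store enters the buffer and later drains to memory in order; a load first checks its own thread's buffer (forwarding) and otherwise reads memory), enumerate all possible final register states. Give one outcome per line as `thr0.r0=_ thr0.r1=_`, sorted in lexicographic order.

thr0.r0=0 thr0.r1=0
thr0.r0=0 thr0.r1=1
thr0.r0=1 thr0.r1=1

outcome vector order: (thr0.r0,thr0.r1)
|TSO outcomes| = 3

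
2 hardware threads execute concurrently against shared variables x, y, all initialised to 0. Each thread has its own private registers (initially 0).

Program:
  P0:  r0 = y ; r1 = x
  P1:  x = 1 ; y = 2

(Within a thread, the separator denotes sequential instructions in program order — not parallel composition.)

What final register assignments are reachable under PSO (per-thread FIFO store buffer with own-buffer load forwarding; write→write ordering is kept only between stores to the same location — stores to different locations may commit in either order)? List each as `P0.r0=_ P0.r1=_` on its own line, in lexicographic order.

P0.r0=0 P0.r1=0
P0.r0=0 P0.r1=1
P0.r0=2 P0.r1=0
P0.r0=2 P0.r1=1

outcome vector order: (P0.r0,P0.r1)
|PSO outcomes| = 4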